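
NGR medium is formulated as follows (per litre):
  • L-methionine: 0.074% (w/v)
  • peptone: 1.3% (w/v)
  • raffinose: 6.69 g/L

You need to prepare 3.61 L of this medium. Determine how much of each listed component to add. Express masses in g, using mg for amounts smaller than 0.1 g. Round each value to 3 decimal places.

Working volume: 3.61 L.
L-methionine: 0.074 g per 100 mL × 3610 mL ÷ 100 = 2.671 g
peptone: 1.3% w/v = 13 g/L → 13 × 3.61 L = 46.930 g
raffinose: 6.69 g/L × 3.61 L = 24.151 g

L-methionine 2.671 g; peptone 46.930 g; raffinose 24.151 g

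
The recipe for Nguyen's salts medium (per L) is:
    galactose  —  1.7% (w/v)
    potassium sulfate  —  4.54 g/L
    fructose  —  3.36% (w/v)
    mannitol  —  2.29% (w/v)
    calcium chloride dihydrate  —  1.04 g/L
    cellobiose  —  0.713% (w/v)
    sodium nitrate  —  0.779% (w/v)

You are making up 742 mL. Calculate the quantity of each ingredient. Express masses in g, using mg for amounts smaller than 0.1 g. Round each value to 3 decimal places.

Scale factor relative to 1 L: 0.742.
galactose: 1.7% w/v = 17 g/L → 17 × 0.742 L = 12.614 g
potassium sulfate: 4.54 g/L × 0.742 L = 3.369 g
fructose: 3.36% w/v = 33.6 g/L → 33.6 × 0.742 L = 24.931 g
mannitol: 2.29% w/v = 22.9 g/L → 22.9 × 0.742 L = 16.992 g
calcium chloride dihydrate: 1.04 g/L × 0.742 L = 0.772 g
cellobiose: 0.713% w/v = 7.13 g/L → 7.13 × 0.742 L = 5.290 g
sodium nitrate: 0.779 g per 100 mL × 742 mL ÷ 100 = 5.780 g

galactose 12.614 g; potassium sulfate 3.369 g; fructose 24.931 g; mannitol 16.992 g; calcium chloride dihydrate 0.772 g; cellobiose 5.290 g; sodium nitrate 5.780 g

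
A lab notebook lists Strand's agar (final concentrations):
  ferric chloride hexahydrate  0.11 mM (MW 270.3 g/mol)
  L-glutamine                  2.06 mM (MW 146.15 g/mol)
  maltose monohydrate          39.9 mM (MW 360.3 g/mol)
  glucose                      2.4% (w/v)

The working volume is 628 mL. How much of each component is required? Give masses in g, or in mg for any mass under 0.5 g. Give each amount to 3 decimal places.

ferric chloride hexahydrate 18.672 mg; L-glutamine 189.071 mg; maltose monohydrate 9.028 g; glucose 15.072 g

Working volume: 628 mL = 0.628 L.
ferric chloride hexahydrate: 0.11 mmol/L × 270.3 mg/mmol × 0.628 L = 18.672 mg
L-glutamine: 2.06 mmol/L × 146.15 mg/mmol × 0.628 L = 189.071 mg
maltose monohydrate: 39.9 mmol/L × 360.3 g/mol × 0.628 L ÷ 1000 = 9.028 g
glucose: 2.4% w/v = 24 g/L → 24 × 0.628 L = 15.072 g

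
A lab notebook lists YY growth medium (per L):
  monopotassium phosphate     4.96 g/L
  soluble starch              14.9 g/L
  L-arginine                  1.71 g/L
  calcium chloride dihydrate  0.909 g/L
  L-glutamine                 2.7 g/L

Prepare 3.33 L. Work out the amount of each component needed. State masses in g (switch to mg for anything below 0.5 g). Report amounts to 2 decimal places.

Scale factor relative to 1 L: 3.33.
monopotassium phosphate: 4.96 g/L × 3.33 L = 16.52 g
soluble starch: 14.9 g/L × 3.33 L = 49.62 g
L-arginine: 1.71 g/L × 3.33 L = 5.69 g
calcium chloride dihydrate: 0.909 g/L × 3.33 L = 3.03 g
L-glutamine: 2.7 g/L × 3.33 L = 8.99 g

monopotassium phosphate 16.52 g; soluble starch 49.62 g; L-arginine 5.69 g; calcium chloride dihydrate 3.03 g; L-glutamine 8.99 g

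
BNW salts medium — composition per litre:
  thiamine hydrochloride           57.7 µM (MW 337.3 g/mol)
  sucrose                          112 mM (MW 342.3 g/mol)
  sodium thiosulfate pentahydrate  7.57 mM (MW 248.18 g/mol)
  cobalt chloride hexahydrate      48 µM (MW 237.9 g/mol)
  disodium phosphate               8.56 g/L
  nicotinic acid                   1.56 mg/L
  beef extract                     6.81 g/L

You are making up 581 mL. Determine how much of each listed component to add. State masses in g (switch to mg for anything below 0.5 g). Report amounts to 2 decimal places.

thiamine hydrochloride 11.31 mg; sucrose 22.27 g; sodium thiosulfate pentahydrate 1.09 g; cobalt chloride hexahydrate 6.63 mg; disodium phosphate 4.97 g; nicotinic acid 0.91 mg; beef extract 3.96 g

Target volume = 581 mL = 0.581 L.
thiamine hydrochloride: 57.7 µmol/L × 337.3 g/mol × 0.581 L ÷ 1000 = 11.31 mg
sucrose: 112 mmol/L × 342.3 g/mol × 0.581 L ÷ 1000 = 22.27 g
sodium thiosulfate pentahydrate: 7.57 mmol/L × 248.18 g/mol × 0.581 L ÷ 1000 = 1.09 g
cobalt chloride hexahydrate: 48 µmol/L × 237.9 g/mol × 0.581 L ÷ 1000 = 6.63 mg
disodium phosphate: 8.56 g/L × 0.581 L = 4.97 g
nicotinic acid: 1.56 mg/L × 0.581 L = 0.91 mg
beef extract: 6.81 g/L × 0.581 L = 3.96 g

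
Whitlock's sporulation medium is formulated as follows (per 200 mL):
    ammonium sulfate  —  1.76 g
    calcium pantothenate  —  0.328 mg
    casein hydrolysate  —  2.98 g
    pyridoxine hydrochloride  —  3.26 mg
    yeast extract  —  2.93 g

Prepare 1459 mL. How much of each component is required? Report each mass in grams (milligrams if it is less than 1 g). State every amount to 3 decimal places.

Ratio of target to recipe volume: 1459 / 200 = 7.295.
ammonium sulfate: 1.76 g × (1459 mL / 200 mL) = 12.839 g
calcium pantothenate: 0.328 mg × (1459 mL / 200 mL) = 2.393 mg
casein hydrolysate: 2.98 g × (1459 mL / 200 mL) = 21.739 g
pyridoxine hydrochloride: 3.26 mg × (1459 mL / 200 mL) = 23.782 mg
yeast extract: 2.93 g × (1459 mL / 200 mL) = 21.374 g

ammonium sulfate 12.839 g; calcium pantothenate 2.393 mg; casein hydrolysate 21.739 g; pyridoxine hydrochloride 23.782 mg; yeast extract 21.374 g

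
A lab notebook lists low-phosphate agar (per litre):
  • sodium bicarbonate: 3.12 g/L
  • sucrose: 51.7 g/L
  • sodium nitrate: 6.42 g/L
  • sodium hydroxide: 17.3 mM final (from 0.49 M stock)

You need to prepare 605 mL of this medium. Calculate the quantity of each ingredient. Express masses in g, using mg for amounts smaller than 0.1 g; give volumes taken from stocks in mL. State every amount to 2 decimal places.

sodium bicarbonate 1.89 g; sucrose 31.28 g; sodium nitrate 3.88 g; sodium hydroxide 21.36 mL

Working volume: 605 mL = 0.605 L.
sodium bicarbonate: 3.12 g/L × 0.605 L = 1.89 g
sucrose: 51.7 g/L × 0.605 L = 31.28 g
sodium nitrate: 6.42 g/L × 0.605 L = 3.88 g
sodium hydroxide: C1V1 = C2V2 → 17.3 mM × 605 mL ÷ 490 mM = 21.36 mL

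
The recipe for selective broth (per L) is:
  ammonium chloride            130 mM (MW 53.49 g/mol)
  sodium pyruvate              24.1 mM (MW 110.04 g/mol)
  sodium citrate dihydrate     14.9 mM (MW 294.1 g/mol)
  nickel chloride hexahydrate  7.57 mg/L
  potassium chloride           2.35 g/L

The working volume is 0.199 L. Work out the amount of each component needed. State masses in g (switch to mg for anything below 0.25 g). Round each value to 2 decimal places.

ammonium chloride 1.38 g; sodium pyruvate 0.53 g; sodium citrate dihydrate 0.87 g; nickel chloride hexahydrate 1.51 mg; potassium chloride 0.47 g

Working volume: 0.199 L.
ammonium chloride: 130 mmol/L × 53.49 g/mol × 0.199 L ÷ 1000 = 1.38 g
sodium pyruvate: 24.1 mmol/L × 110.04 g/mol × 0.199 L ÷ 1000 = 0.53 g
sodium citrate dihydrate: 14.9 mmol/L × 294.1 g/mol × 0.199 L ÷ 1000 = 0.87 g
nickel chloride hexahydrate: 7.57 mg/L × 0.199 L = 1.51 mg
potassium chloride: 2.35 g/L × 0.199 L = 0.47 g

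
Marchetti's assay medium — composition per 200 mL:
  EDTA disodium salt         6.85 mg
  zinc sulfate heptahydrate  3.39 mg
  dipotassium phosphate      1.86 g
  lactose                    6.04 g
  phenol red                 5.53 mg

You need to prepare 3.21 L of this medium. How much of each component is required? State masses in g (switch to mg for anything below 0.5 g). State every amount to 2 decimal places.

Scale factor = 3210 mL / 200 mL = 16.05.
EDTA disodium salt: 6.85 mg × (3210 mL / 200 mL) = 109.94 mg
zinc sulfate heptahydrate: 3.39 mg × (3210 mL / 200 mL) = 54.41 mg
dipotassium phosphate: 1.86 g × (3210 mL / 200 mL) = 29.85 g
lactose: 6.04 g × (3210 mL / 200 mL) = 96.94 g
phenol red: 5.53 mg × (3210 mL / 200 mL) = 88.76 mg

EDTA disodium salt 109.94 mg; zinc sulfate heptahydrate 54.41 mg; dipotassium phosphate 29.85 g; lactose 96.94 g; phenol red 88.76 mg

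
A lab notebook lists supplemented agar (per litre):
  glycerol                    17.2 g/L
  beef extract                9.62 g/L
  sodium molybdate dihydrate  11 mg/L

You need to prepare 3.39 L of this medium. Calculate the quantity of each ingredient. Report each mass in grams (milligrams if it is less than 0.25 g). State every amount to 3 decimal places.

Working volume: 3.39 L.
glycerol: 17.2 g/L × 3.39 L = 58.308 g
beef extract: 9.62 g/L × 3.39 L = 32.612 g
sodium molybdate dihydrate: 11 mg/L × 3.39 L = 37.290 mg

glycerol 58.308 g; beef extract 32.612 g; sodium molybdate dihydrate 37.290 mg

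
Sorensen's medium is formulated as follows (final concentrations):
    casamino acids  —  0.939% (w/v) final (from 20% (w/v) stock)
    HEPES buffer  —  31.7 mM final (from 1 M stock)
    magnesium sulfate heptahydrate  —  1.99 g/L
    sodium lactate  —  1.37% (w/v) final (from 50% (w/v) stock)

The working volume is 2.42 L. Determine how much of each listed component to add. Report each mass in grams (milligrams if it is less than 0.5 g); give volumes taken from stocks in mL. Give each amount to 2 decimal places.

casamino acids 113.62 mL; HEPES buffer 76.71 mL; magnesium sulfate heptahydrate 4.82 g; sodium lactate 66.31 mL

Working volume: 2.42 L.
casamino acids: dilute stock: 0.939% ÷ 20% × 2420 mL = 113.62 mL
HEPES buffer: V = C2·V2/C1 = 31.7 mM × 2420 mL ÷ 1000 mM = 76.71 mL
magnesium sulfate heptahydrate: 1.99 g/L × 2.42 L = 4.82 g
sodium lactate: dilute stock: 1.37% ÷ 50% × 2420 mL = 66.31 mL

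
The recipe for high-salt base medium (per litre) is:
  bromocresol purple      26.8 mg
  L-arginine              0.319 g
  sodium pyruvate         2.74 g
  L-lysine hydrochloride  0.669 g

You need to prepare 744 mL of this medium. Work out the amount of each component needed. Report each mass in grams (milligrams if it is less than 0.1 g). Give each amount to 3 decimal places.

Ratio of target to recipe volume: 744 / 1000 = 0.744.
bromocresol purple: 26.8 mg × (744 mL / 1000 mL) = 19.939 mg
L-arginine: 0.319 g × (744 mL / 1000 mL) = 0.237 g
sodium pyruvate: 2.74 g × (744 mL / 1000 mL) = 2.039 g
L-lysine hydrochloride: 0.669 g × (744 mL / 1000 mL) = 0.498 g

bromocresol purple 19.939 mg; L-arginine 0.237 g; sodium pyruvate 2.039 g; L-lysine hydrochloride 0.498 g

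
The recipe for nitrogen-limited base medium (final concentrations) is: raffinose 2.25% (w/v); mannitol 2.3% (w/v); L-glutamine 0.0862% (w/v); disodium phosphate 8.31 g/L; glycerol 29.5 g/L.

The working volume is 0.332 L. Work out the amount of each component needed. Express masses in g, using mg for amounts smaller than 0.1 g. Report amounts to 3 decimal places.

Scale factor relative to 1 L: 0.332.
raffinose: 2.25 g per 100 mL × 332 mL ÷ 100 = 7.470 g
mannitol: 2.3% w/v = 23 g/L → 23 × 0.332 L = 7.636 g
L-glutamine: 0.0862% w/v = 0.862 g/L → 0.862 × 0.332 L = 0.286 g
disodium phosphate: 8.31 g/L × 0.332 L = 2.759 g
glycerol: 29.5 g/L × 0.332 L = 9.794 g

raffinose 7.470 g; mannitol 7.636 g; L-glutamine 0.286 g; disodium phosphate 2.759 g; glycerol 9.794 g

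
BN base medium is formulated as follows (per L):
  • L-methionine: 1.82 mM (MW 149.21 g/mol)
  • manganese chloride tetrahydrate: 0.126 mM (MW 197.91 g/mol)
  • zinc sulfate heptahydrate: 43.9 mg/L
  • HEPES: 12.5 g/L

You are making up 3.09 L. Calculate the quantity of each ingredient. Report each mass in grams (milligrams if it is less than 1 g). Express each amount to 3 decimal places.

L-methionine 839.127 mg; manganese chloride tetrahydrate 77.054 mg; zinc sulfate heptahydrate 135.651 mg; HEPES 38.625 g

Working volume: 3.09 L.
L-methionine: 1.82 mmol/L × 149.21 mg/mmol × 3.09 L = 839.127 mg
manganese chloride tetrahydrate: 0.126 mmol/L × 197.91 mg/mmol × 3.09 L = 77.054 mg
zinc sulfate heptahydrate: 43.9 mg/L × 3.09 L = 135.651 mg
HEPES: 12.5 g/L × 3.09 L = 38.625 g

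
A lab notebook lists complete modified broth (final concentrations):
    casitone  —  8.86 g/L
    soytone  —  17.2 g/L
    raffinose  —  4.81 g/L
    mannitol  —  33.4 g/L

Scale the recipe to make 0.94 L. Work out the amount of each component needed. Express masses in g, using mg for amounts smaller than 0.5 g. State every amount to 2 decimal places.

Working volume: 0.94 L.
casitone: 8.86 g/L × 0.94 L = 8.33 g
soytone: 17.2 g/L × 0.94 L = 16.17 g
raffinose: 4.81 g/L × 0.94 L = 4.52 g
mannitol: 33.4 g/L × 0.94 L = 31.40 g

casitone 8.33 g; soytone 16.17 g; raffinose 4.52 g; mannitol 31.40 g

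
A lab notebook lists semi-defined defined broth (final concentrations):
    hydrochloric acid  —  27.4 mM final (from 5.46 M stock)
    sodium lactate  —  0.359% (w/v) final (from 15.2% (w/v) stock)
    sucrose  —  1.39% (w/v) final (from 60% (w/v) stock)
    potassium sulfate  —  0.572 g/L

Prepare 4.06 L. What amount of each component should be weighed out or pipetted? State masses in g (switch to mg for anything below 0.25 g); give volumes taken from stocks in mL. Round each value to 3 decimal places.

hydrochloric acid 20.374 mL; sodium lactate 95.891 mL; sucrose 94.057 mL; potassium sulfate 2.322 g

Scale factor relative to 1 L: 4.06.
hydrochloric acid: dilute stock: 27.4 mM × 4060 mL ÷ 5460 mM = 20.374 mL
sodium lactate: dilute stock: 0.359% ÷ 15.2% × 4060 mL = 95.891 mL
sucrose: C1V1 = C2V2 → 1.39% ÷ 60% × 4060 mL = 94.057 mL
potassium sulfate: 0.572 g/L × 4.06 L = 2.322 g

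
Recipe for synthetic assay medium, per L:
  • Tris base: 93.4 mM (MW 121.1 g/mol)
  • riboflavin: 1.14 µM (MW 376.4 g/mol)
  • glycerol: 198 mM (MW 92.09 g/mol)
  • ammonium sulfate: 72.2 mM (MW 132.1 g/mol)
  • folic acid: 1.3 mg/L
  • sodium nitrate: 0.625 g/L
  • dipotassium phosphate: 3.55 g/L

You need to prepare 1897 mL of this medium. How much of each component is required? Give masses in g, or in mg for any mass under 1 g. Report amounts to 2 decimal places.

Tris base 21.46 g; riboflavin 0.81 mg; glycerol 34.59 g; ammonium sulfate 18.09 g; folic acid 2.47 mg; sodium nitrate 1.19 g; dipotassium phosphate 6.73 g

Target volume = 1897 mL = 1.897 L.
Tris base: 93.4 mmol/L × 121.1 g/mol × 1.897 L ÷ 1000 = 21.46 g
riboflavin: 1.14 µmol/L × 376.4 g/mol × 1.897 L ÷ 1000 = 0.81 mg
glycerol: 198 mmol/L × 92.09 g/mol × 1.897 L ÷ 1000 = 34.59 g
ammonium sulfate: 72.2 mmol/L × 132.1 g/mol × 1.897 L ÷ 1000 = 18.09 g
folic acid: 1.3 mg/L × 1.897 L = 2.47 mg
sodium nitrate: 0.625 g/L × 1.897 L = 1.19 g
dipotassium phosphate: 3.55 g/L × 1.897 L = 6.73 g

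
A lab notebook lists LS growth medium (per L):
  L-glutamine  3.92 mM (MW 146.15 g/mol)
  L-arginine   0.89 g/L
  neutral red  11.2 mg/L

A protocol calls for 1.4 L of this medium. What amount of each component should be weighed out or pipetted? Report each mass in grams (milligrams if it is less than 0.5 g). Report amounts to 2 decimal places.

Working volume: 1.4 L.
L-glutamine: 3.92 mmol/L × 146.15 g/mol × 1.4 L ÷ 1000 = 0.80 g
L-arginine: 0.89 g/L × 1.4 L = 1.25 g
neutral red: 11.2 mg/L × 1.4 L = 15.68 mg

L-glutamine 0.80 g; L-arginine 1.25 g; neutral red 15.68 mg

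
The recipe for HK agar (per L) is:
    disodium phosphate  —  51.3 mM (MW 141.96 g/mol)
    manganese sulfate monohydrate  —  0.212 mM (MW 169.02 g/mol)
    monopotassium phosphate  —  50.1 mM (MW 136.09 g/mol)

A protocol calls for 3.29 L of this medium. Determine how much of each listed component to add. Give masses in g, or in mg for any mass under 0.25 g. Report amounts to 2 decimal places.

disodium phosphate 23.96 g; manganese sulfate monohydrate 117.89 mg; monopotassium phosphate 22.43 g

Working volume: 3.29 L.
disodium phosphate: 51.3 mmol/L × 141.96 g/mol × 3.29 L ÷ 1000 = 23.96 g
manganese sulfate monohydrate: 0.212 mmol/L × 169.02 mg/mmol × 3.29 L = 117.89 mg
monopotassium phosphate: 50.1 mmol/L × 136.09 g/mol × 3.29 L ÷ 1000 = 22.43 g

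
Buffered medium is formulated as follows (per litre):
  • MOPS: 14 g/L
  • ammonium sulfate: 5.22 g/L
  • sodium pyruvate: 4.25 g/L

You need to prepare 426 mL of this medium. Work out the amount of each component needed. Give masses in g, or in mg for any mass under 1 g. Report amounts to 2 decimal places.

MOPS 5.96 g; ammonium sulfate 2.22 g; sodium pyruvate 1.81 g

Target volume = 426 mL = 0.426 L.
MOPS: 14 g/L × 0.426 L = 5.96 g
ammonium sulfate: 5.22 g/L × 0.426 L = 2.22 g
sodium pyruvate: 4.25 g/L × 0.426 L = 1.81 g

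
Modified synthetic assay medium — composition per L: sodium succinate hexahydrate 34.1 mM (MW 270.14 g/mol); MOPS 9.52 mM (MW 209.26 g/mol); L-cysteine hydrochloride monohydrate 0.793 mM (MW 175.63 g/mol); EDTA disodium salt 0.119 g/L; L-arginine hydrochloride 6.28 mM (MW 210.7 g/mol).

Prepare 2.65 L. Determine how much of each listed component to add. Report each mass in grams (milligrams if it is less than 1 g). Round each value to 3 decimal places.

Working volume: 2.65 L.
sodium succinate hexahydrate: 34.1 mmol/L × 270.14 g/mol × 2.65 L ÷ 1000 = 24.411 g
MOPS: 9.52 mmol/L × 209.26 g/mol × 2.65 L ÷ 1000 = 5.279 g
L-cysteine hydrochloride monohydrate: 0.793 mmol/L × 175.63 mg/mmol × 2.65 L = 369.078 mg
EDTA disodium salt: 0.119 g/L × 2.65 L = 0.31535 g = 315.350 mg
L-arginine hydrochloride: 6.28 mmol/L × 210.7 g/mol × 2.65 L ÷ 1000 = 3.506 g

sodium succinate hexahydrate 24.411 g; MOPS 5.279 g; L-cysteine hydrochloride monohydrate 369.078 mg; EDTA disodium salt 315.350 mg; L-arginine hydrochloride 3.506 g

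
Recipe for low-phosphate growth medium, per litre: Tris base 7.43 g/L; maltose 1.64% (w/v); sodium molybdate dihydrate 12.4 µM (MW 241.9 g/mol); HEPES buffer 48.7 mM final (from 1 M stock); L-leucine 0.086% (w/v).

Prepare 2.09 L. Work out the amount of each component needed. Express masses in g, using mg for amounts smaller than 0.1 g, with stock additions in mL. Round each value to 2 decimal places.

Scale factor relative to 1 L: 2.09.
Tris base: 7.43 g/L × 2.09 L = 15.53 g
maltose: 1.64% w/v = 16.4 g/L → 16.4 × 2.09 L = 34.28 g
sodium molybdate dihydrate: 12.4 µmol/L × 241.9 g/mol × 2.09 L ÷ 1000 = 6.27 mg
HEPES buffer: C1V1 = C2V2 → 48.7 mM × 2090 mL ÷ 1000 mM = 101.78 mL
L-leucine: 0.086 g per 100 mL × 2090 mL ÷ 100 = 1.80 g

Tris base 15.53 g; maltose 34.28 g; sodium molybdate dihydrate 6.27 mg; HEPES buffer 101.78 mL; L-leucine 1.80 g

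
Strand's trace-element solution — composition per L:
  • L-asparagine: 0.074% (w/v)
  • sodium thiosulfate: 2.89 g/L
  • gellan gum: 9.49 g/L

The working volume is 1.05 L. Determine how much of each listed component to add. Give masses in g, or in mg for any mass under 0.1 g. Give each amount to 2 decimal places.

L-asparagine 0.78 g; sodium thiosulfate 3.03 g; gellan gum 9.96 g

Working volume: 1.05 L.
L-asparagine: 0.074 g per 100 mL × 1050 mL ÷ 100 = 0.78 g
sodium thiosulfate: 2.89 g/L × 1.05 L = 3.03 g
gellan gum: 9.49 g/L × 1.05 L = 9.96 g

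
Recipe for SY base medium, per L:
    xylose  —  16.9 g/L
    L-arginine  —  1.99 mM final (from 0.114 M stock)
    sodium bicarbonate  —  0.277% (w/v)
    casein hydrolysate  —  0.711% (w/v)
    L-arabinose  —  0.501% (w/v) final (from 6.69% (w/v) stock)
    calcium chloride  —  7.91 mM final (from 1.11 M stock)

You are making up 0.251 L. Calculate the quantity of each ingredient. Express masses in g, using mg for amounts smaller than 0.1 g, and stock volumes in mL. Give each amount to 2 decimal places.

xylose 4.24 g; L-arginine 4.38 mL; sodium bicarbonate 0.70 g; casein hydrolysate 1.78 g; L-arabinose 18.80 mL; calcium chloride 1.79 mL

Working volume: 0.251 L.
xylose: 16.9 g/L × 0.251 L = 4.24 g
L-arginine: dilute stock: 1.99 mM × 251 mL ÷ 114 mM = 4.38 mL
sodium bicarbonate: 0.277% w/v = 2.77 g/L → 2.77 × 0.251 L = 0.70 g
casein hydrolysate: 0.711 g per 100 mL × 251 mL ÷ 100 = 1.78 g
L-arabinose: V = C2·V2/C1 = 0.501% ÷ 6.69% × 251 mL = 18.80 mL
calcium chloride: V = C2·V2/C1 = 7.91 mM × 251 mL ÷ 1110 mM = 1.79 mL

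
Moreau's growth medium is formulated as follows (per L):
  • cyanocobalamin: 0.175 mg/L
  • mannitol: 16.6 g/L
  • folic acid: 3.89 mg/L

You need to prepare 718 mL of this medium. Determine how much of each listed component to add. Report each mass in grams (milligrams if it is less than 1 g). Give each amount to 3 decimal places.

Target volume = 718 mL = 0.718 L.
cyanocobalamin: 0.175 mg/L × 0.718 L = 0.126 mg
mannitol: 16.6 g/L × 0.718 L = 11.919 g
folic acid: 3.89 mg/L × 0.718 L = 2.793 mg

cyanocobalamin 0.126 mg; mannitol 11.919 g; folic acid 2.793 mg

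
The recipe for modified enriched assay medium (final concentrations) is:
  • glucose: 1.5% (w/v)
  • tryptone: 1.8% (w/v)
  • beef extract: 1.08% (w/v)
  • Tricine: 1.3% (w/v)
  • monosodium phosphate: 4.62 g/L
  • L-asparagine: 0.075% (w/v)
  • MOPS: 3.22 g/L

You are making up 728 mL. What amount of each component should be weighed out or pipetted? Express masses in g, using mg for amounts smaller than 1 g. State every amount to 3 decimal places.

Target volume = 728 mL = 0.728 L.
glucose: 1.5% w/v = 15 g/L → 15 × 0.728 L = 10.920 g
tryptone: 1.8 g per 100 mL × 728 mL ÷ 100 = 13.104 g
beef extract: 1.08% w/v = 10.8 g/L → 10.8 × 0.728 L = 7.862 g
Tricine: 1.3 g per 100 mL × 728 mL ÷ 100 = 9.464 g
monosodium phosphate: 4.62 g/L × 0.728 L = 3.363 g
L-asparagine: 0.075 g per 100 mL × 728 mL ÷ 100 = 0.546 g = 546.000 mg
MOPS: 3.22 g/L × 0.728 L = 2.344 g

glucose 10.920 g; tryptone 13.104 g; beef extract 7.862 g; Tricine 9.464 g; monosodium phosphate 3.363 g; L-asparagine 546.000 mg; MOPS 2.344 g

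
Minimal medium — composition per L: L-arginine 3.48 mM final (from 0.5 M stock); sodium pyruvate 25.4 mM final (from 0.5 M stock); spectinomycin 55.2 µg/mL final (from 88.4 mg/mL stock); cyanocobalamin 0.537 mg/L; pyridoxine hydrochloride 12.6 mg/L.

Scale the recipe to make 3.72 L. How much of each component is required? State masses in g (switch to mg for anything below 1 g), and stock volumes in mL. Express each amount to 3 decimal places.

L-arginine 25.891 mL; sodium pyruvate 188.976 mL; spectinomycin 2.323 mL; cyanocobalamin 1.998 mg; pyridoxine hydrochloride 46.872 mg

Scale factor relative to 1 L: 3.72.
L-arginine: C1V1 = C2V2 → 3.48 mM × 3720 mL ÷ 500 mM = 25.891 mL
sodium pyruvate: dilute stock: 25.4 mM × 3720 mL ÷ 500 mM = 188.976 mL
spectinomycin: V = C2·V2/C1 = 55.2 µg/mL × 3720 mL ÷ 88400 µg/mL = 2.323 mL
cyanocobalamin: 0.537 mg/L × 3.72 L = 1.998 mg
pyridoxine hydrochloride: 12.6 mg/L × 3.72 L = 46.872 mg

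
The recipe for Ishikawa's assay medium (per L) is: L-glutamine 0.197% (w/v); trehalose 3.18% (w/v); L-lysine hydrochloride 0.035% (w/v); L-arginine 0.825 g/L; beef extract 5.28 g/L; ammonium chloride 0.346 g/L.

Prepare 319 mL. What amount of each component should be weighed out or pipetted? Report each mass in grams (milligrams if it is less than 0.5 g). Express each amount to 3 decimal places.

L-glutamine 0.628 g; trehalose 10.144 g; L-lysine hydrochloride 111.650 mg; L-arginine 263.175 mg; beef extract 1.684 g; ammonium chloride 110.374 mg

Working volume: 319 mL = 0.319 L.
L-glutamine: 0.197 g per 100 mL × 319 mL ÷ 100 = 0.628 g
trehalose: 3.18% w/v = 31.8 g/L → 31.8 × 0.319 L = 10.144 g
L-lysine hydrochloride: 0.035 g per 100 mL × 319 mL ÷ 100 = 0.11165 g = 111.650 mg
L-arginine: 0.825 g/L × 0.319 L = 0.263175 g = 263.175 mg
beef extract: 5.28 g/L × 0.319 L = 1.684 g
ammonium chloride: 0.346 g/L × 0.319 L = 0.110374 g = 110.374 mg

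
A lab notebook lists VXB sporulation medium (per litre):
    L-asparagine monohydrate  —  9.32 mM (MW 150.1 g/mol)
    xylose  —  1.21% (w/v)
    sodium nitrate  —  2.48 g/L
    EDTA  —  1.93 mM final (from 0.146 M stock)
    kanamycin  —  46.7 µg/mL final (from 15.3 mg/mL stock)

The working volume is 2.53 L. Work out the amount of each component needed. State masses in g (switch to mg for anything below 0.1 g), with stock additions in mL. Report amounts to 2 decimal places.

Working volume: 2.53 L.
L-asparagine monohydrate: 9.32 mmol/L × 150.1 g/mol × 2.53 L ÷ 1000 = 3.54 g
xylose: 1.21 g per 100 mL × 2530 mL ÷ 100 = 30.61 g
sodium nitrate: 2.48 g/L × 2.53 L = 6.27 g
EDTA: C1V1 = C2V2 → 1.93 mM × 2530 mL ÷ 146 mM = 33.44 mL
kanamycin: dilute stock: 46.7 µg/mL × 2530 mL ÷ 15300 µg/mL = 7.72 mL

L-asparagine monohydrate 3.54 g; xylose 30.61 g; sodium nitrate 6.27 g; EDTA 33.44 mL; kanamycin 7.72 mL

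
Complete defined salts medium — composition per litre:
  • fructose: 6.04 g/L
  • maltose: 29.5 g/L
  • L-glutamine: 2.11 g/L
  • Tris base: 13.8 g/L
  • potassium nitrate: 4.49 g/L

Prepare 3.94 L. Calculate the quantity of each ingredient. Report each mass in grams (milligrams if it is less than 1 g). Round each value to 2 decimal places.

fructose 23.80 g; maltose 116.23 g; L-glutamine 8.31 g; Tris base 54.37 g; potassium nitrate 17.69 g

Working volume: 3.94 L.
fructose: 6.04 g/L × 3.94 L = 23.80 g
maltose: 29.5 g/L × 3.94 L = 116.23 g
L-glutamine: 2.11 g/L × 3.94 L = 8.31 g
Tris base: 13.8 g/L × 3.94 L = 54.37 g
potassium nitrate: 4.49 g/L × 3.94 L = 17.69 g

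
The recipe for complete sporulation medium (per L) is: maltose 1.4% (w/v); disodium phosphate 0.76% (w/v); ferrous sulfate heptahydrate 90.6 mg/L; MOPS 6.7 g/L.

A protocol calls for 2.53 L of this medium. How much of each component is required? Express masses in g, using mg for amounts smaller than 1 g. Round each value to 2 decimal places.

Scale factor relative to 1 L: 2.53.
maltose: 1.4 g per 100 mL × 2530 mL ÷ 100 = 35.42 g
disodium phosphate: 0.76% w/v = 7.6 g/L → 7.6 × 2.53 L = 19.23 g
ferrous sulfate heptahydrate: 90.6 mg/L × 2.53 L = 229.22 mg
MOPS: 6.7 g/L × 2.53 L = 16.95 g

maltose 35.42 g; disodium phosphate 19.23 g; ferrous sulfate heptahydrate 229.22 mg; MOPS 16.95 g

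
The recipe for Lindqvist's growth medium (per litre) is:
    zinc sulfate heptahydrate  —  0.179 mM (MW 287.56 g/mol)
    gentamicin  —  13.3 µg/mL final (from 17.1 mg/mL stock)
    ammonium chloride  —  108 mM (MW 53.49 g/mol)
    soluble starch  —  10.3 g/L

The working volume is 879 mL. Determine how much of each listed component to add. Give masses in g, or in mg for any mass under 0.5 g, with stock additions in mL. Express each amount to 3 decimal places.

zinc sulfate heptahydrate 45.245 mg; gentamicin 0.684 mL; ammonium chloride 5.078 g; soluble starch 9.054 g

Scale factor relative to 1 L: 0.879.
zinc sulfate heptahydrate: 0.179 mmol/L × 287.56 mg/mmol × 0.879 L = 45.245 mg
gentamicin: V = C2·V2/C1 = 13.3 µg/mL × 879 mL ÷ 17100 µg/mL = 0.684 mL
ammonium chloride: 108 mmol/L × 53.49 g/mol × 0.879 L ÷ 1000 = 5.078 g
soluble starch: 10.3 g/L × 0.879 L = 9.054 g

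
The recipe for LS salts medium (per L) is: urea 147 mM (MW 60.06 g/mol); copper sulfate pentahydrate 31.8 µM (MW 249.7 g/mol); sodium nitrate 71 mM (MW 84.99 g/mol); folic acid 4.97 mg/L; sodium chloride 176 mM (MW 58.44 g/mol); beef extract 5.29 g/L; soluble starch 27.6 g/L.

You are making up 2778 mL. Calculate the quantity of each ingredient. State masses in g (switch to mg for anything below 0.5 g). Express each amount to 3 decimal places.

Scale factor relative to 1 L: 2.778.
urea: 147 mmol/L × 60.06 g/mol × 2.778 L ÷ 1000 = 24.526 g
copper sulfate pentahydrate: 31.8 µmol/L × 249.7 g/mol × 2.778 L ÷ 1000 = 22.059 mg
sodium nitrate: 71 mmol/L × 84.99 g/mol × 2.778 L ÷ 1000 = 16.763 g
folic acid: 4.97 mg/L × 2.778 L = 13.807 mg
sodium chloride: 176 mmol/L × 58.44 g/mol × 2.778 L ÷ 1000 = 28.573 g
beef extract: 5.29 g/L × 2.778 L = 14.696 g
soluble starch: 27.6 g/L × 2.778 L = 76.673 g

urea 24.526 g; copper sulfate pentahydrate 22.059 mg; sodium nitrate 16.763 g; folic acid 13.807 mg; sodium chloride 28.573 g; beef extract 14.696 g; soluble starch 76.673 g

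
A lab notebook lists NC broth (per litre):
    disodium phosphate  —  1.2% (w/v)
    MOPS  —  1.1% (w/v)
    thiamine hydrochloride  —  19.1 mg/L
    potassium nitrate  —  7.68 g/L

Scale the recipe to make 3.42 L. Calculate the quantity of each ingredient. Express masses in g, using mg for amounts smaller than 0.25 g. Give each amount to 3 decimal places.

disodium phosphate 41.040 g; MOPS 37.620 g; thiamine hydrochloride 65.322 mg; potassium nitrate 26.266 g

Working volume: 3.42 L.
disodium phosphate: 1.2 g per 100 mL × 3420 mL ÷ 100 = 41.040 g
MOPS: 1.1 g per 100 mL × 3420 mL ÷ 100 = 37.620 g
thiamine hydrochloride: 19.1 mg/L × 3.42 L = 65.322 mg
potassium nitrate: 7.68 g/L × 3.42 L = 26.266 g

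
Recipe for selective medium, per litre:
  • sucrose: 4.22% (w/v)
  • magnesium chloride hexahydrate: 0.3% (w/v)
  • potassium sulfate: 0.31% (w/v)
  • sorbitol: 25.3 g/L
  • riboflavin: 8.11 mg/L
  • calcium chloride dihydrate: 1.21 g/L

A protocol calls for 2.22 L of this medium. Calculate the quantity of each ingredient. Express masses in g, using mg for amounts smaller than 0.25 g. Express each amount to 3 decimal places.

sucrose 93.684 g; magnesium chloride hexahydrate 6.660 g; potassium sulfate 6.882 g; sorbitol 56.166 g; riboflavin 18.004 mg; calcium chloride dihydrate 2.686 g

Working volume: 2.22 L.
sucrose: 4.22% w/v = 42.2 g/L → 42.2 × 2.22 L = 93.684 g
magnesium chloride hexahydrate: 0.3 g per 100 mL × 2220 mL ÷ 100 = 6.660 g
potassium sulfate: 0.31% w/v = 3.1 g/L → 3.1 × 2.22 L = 6.882 g
sorbitol: 25.3 g/L × 2.22 L = 56.166 g
riboflavin: 8.11 mg/L × 2.22 L = 18.004 mg
calcium chloride dihydrate: 1.21 g/L × 2.22 L = 2.686 g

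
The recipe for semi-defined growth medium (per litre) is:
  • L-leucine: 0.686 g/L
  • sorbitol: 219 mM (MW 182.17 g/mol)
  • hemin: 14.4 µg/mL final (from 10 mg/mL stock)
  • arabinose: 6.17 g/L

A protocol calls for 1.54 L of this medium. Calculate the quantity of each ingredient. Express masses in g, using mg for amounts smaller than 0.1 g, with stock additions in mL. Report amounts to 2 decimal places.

L-leucine 1.06 g; sorbitol 61.44 g; hemin 2.22 mL; arabinose 9.50 g

Scale factor relative to 1 L: 1.54.
L-leucine: 0.686 g/L × 1.54 L = 1.06 g
sorbitol: 219 mmol/L × 182.17 g/mol × 1.54 L ÷ 1000 = 61.44 g
hemin: dilute stock: 14.4 µg/mL × 1540 mL ÷ 10000 µg/mL = 2.22 mL
arabinose: 6.17 g/L × 1.54 L = 9.50 g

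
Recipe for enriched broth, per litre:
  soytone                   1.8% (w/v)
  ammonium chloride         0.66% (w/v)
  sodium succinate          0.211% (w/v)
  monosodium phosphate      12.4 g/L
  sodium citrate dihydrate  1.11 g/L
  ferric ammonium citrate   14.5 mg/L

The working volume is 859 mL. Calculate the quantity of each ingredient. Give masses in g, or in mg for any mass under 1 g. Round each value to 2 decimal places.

Scale factor relative to 1 L: 0.859.
soytone: 1.8 g per 100 mL × 859 mL ÷ 100 = 15.46 g
ammonium chloride: 0.66 g per 100 mL × 859 mL ÷ 100 = 5.67 g
sodium succinate: 0.211 g per 100 mL × 859 mL ÷ 100 = 1.81 g
monosodium phosphate: 12.4 g/L × 0.859 L = 10.65 g
sodium citrate dihydrate: 1.11 g/L × 0.859 L = 0.95349 g = 953.49 mg
ferric ammonium citrate: 14.5 mg/L × 0.859 L = 12.46 mg

soytone 15.46 g; ammonium chloride 5.67 g; sodium succinate 1.81 g; monosodium phosphate 10.65 g; sodium citrate dihydrate 953.49 mg; ferric ammonium citrate 12.46 mg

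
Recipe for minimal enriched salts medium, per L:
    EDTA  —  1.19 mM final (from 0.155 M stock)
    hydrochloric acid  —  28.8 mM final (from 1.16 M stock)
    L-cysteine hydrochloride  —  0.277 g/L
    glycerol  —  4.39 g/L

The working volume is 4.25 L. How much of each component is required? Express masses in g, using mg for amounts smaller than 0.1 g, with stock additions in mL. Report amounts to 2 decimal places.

EDTA 32.63 mL; hydrochloric acid 105.52 mL; L-cysteine hydrochloride 1.18 g; glycerol 18.66 g

Working volume: 4.25 L.
EDTA: C1V1 = C2V2 → 1.19 mM × 4250 mL ÷ 155 mM = 32.63 mL
hydrochloric acid: V = C2·V2/C1 = 28.8 mM × 4250 mL ÷ 1160 mM = 105.52 mL
L-cysteine hydrochloride: 0.277 g/L × 4.25 L = 1.18 g
glycerol: 4.39 g/L × 4.25 L = 18.66 g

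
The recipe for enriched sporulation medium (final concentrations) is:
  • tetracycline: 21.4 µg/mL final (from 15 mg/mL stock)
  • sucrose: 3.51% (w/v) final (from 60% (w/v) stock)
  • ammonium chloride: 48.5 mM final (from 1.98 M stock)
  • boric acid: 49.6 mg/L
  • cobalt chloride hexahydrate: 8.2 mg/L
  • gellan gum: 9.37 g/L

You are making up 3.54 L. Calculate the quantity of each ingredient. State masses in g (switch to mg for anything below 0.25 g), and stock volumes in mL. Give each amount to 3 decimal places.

Scale factor relative to 1 L: 3.54.
tetracycline: V = C2·V2/C1 = 21.4 µg/mL × 3540 mL ÷ 15000 µg/mL = 5.050 mL
sucrose: dilute stock: 3.51% ÷ 60% × 3540 mL = 207.090 mL
ammonium chloride: C1V1 = C2V2 → 48.5 mM × 3540 mL ÷ 1980 mM = 86.712 mL
boric acid: 49.6 mg/L × 3.54 L = 175.584 mg
cobalt chloride hexahydrate: 8.2 mg/L × 3.54 L = 29.028 mg
gellan gum: 9.37 g/L × 3.54 L = 33.170 g

tetracycline 5.050 mL; sucrose 207.090 mL; ammonium chloride 86.712 mL; boric acid 175.584 mg; cobalt chloride hexahydrate 29.028 mg; gellan gum 33.170 g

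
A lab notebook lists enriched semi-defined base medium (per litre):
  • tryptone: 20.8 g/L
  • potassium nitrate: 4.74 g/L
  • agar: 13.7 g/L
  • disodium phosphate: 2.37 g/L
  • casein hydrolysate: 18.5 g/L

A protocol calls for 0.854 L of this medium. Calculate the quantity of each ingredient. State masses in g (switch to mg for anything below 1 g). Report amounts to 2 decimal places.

tryptone 17.76 g; potassium nitrate 4.05 g; agar 11.70 g; disodium phosphate 2.02 g; casein hydrolysate 15.80 g

Scale factor relative to 1 L: 0.854.
tryptone: 20.8 g/L × 0.854 L = 17.76 g
potassium nitrate: 4.74 g/L × 0.854 L = 4.05 g
agar: 13.7 g/L × 0.854 L = 11.70 g
disodium phosphate: 2.37 g/L × 0.854 L = 2.02 g
casein hydrolysate: 18.5 g/L × 0.854 L = 15.80 g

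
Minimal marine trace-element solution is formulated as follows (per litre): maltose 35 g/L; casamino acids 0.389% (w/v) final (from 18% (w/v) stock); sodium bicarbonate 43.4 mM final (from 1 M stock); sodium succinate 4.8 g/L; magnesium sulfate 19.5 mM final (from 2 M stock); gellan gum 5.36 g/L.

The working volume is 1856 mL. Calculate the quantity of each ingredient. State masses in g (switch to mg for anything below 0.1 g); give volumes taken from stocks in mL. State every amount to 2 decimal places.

maltose 64.96 g; casamino acids 40.11 mL; sodium bicarbonate 80.55 mL; sodium succinate 8.91 g; magnesium sulfate 18.10 mL; gellan gum 9.95 g

Working volume: 1856 mL = 1.856 L.
maltose: 35 g/L × 1.856 L = 64.96 g
casamino acids: V = C2·V2/C1 = 0.389% ÷ 18% × 1856 mL = 40.11 mL
sodium bicarbonate: C1V1 = C2V2 → 43.4 mM × 1856 mL ÷ 1000 mM = 80.55 mL
sodium succinate: 4.8 g/L × 1.856 L = 8.91 g
magnesium sulfate: V = C2·V2/C1 = 19.5 mM × 1856 mL ÷ 2000 mM = 18.10 mL
gellan gum: 5.36 g/L × 1.856 L = 9.95 g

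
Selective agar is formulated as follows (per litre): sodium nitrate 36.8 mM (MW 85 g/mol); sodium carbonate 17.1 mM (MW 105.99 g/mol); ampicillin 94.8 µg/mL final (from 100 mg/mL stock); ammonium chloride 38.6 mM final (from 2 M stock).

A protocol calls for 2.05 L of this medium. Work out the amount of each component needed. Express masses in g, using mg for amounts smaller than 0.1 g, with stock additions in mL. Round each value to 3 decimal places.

sodium nitrate 6.412 g; sodium carbonate 3.715 g; ampicillin 1.943 mL; ammonium chloride 39.565 mL

Scale factor relative to 1 L: 2.05.
sodium nitrate: 36.8 mmol/L × 85 g/mol × 2.05 L ÷ 1000 = 6.412 g
sodium carbonate: 17.1 mmol/L × 105.99 g/mol × 2.05 L ÷ 1000 = 3.715 g
ampicillin: V = C2·V2/C1 = 94.8 µg/mL × 2050 mL ÷ 100000 µg/mL = 1.943 mL
ammonium chloride: C1V1 = C2V2 → 38.6 mM × 2050 mL ÷ 2000 mM = 39.565 mL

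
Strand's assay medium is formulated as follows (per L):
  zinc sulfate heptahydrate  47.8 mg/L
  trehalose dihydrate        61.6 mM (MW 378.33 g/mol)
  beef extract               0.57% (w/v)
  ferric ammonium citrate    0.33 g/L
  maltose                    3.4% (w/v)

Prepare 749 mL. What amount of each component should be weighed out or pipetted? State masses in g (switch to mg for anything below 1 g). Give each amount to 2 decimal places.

zinc sulfate heptahydrate 35.80 mg; trehalose dihydrate 17.46 g; beef extract 4.27 g; ferric ammonium citrate 247.17 mg; maltose 25.47 g

Scale factor relative to 1 L: 0.749.
zinc sulfate heptahydrate: 47.8 mg/L × 0.749 L = 35.80 mg
trehalose dihydrate: 61.6 mmol/L × 378.33 g/mol × 0.749 L ÷ 1000 = 17.46 g
beef extract: 0.57% w/v = 5.7 g/L → 5.7 × 0.749 L = 4.27 g
ferric ammonium citrate: 0.33 g/L × 0.749 L = 0.24717 g = 247.17 mg
maltose: 3.4% w/v = 34 g/L → 34 × 0.749 L = 25.47 g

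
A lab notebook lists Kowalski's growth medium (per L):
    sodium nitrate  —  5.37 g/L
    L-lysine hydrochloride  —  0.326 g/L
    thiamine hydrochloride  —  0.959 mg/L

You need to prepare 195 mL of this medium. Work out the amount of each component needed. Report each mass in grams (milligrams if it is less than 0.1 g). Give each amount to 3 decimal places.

sodium nitrate 1.047 g; L-lysine hydrochloride 63.570 mg; thiamine hydrochloride 0.187 mg

Working volume: 195 mL = 0.195 L.
sodium nitrate: 5.37 g/L × 0.195 L = 1.047 g
L-lysine hydrochloride: 0.326 g/L × 0.195 L = 0.06357 g = 63.570 mg
thiamine hydrochloride: 0.959 mg/L × 0.195 L = 0.187 mg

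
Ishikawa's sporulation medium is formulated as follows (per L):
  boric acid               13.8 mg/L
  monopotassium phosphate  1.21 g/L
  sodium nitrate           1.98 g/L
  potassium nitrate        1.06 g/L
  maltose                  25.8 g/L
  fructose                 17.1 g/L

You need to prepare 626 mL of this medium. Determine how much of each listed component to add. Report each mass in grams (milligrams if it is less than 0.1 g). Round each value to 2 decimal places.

Scale factor relative to 1 L: 0.626.
boric acid: 13.8 mg/L × 0.626 L = 8.64 mg
monopotassium phosphate: 1.21 g/L × 0.626 L = 0.76 g
sodium nitrate: 1.98 g/L × 0.626 L = 1.24 g
potassium nitrate: 1.06 g/L × 0.626 L = 0.66 g
maltose: 25.8 g/L × 0.626 L = 16.15 g
fructose: 17.1 g/L × 0.626 L = 10.70 g

boric acid 8.64 mg; monopotassium phosphate 0.76 g; sodium nitrate 1.24 g; potassium nitrate 0.66 g; maltose 16.15 g; fructose 10.70 g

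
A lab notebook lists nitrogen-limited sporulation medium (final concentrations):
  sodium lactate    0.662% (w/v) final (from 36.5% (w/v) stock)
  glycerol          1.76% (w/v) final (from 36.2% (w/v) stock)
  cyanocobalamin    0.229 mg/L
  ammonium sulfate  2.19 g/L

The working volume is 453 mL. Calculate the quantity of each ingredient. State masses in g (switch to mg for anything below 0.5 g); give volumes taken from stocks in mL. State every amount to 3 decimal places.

sodium lactate 8.216 mL; glycerol 22.024 mL; cyanocobalamin 0.104 mg; ammonium sulfate 0.992 g

Target volume = 453 mL = 0.453 L.
sodium lactate: dilute stock: 0.662% ÷ 36.5% × 453 mL = 8.216 mL
glycerol: dilute stock: 1.76% ÷ 36.2% × 453 mL = 22.024 mL
cyanocobalamin: 0.229 mg/L × 0.453 L = 0.104 mg
ammonium sulfate: 2.19 g/L × 0.453 L = 0.992 g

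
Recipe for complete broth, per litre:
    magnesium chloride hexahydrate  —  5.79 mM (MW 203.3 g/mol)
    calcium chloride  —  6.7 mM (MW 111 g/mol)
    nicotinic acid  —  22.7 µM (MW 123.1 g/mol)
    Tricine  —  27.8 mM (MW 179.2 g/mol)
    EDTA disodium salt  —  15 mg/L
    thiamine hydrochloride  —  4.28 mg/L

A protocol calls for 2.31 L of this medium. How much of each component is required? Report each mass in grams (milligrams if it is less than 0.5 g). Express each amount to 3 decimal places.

magnesium chloride hexahydrate 2.719 g; calcium chloride 1.718 g; nicotinic acid 6.455 mg; Tricine 11.508 g; EDTA disodium salt 34.650 mg; thiamine hydrochloride 9.887 mg

Working volume: 2.31 L.
magnesium chloride hexahydrate: 5.79 mmol/L × 203.3 g/mol × 2.31 L ÷ 1000 = 2.719 g
calcium chloride: 6.7 mmol/L × 111 g/mol × 2.31 L ÷ 1000 = 1.718 g
nicotinic acid: 22.7 µmol/L × 123.1 g/mol × 2.31 L ÷ 1000 = 6.455 mg
Tricine: 27.8 mmol/L × 179.2 g/mol × 2.31 L ÷ 1000 = 11.508 g
EDTA disodium salt: 15 mg/L × 2.31 L = 34.650 mg
thiamine hydrochloride: 4.28 mg/L × 2.31 L = 9.887 mg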